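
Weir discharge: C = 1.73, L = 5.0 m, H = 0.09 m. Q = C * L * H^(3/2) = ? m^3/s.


Q = C * L * H^(3/2) = 1.73 * 5.0 * 0.09^1.5 = 1.73 * 5.0 * 0.027000

0.2336 m^3/s


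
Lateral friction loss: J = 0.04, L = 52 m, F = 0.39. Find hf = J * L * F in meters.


hf = J * L * F = 0.04 * 52 * 0.39 = 0.8112 m

0.8112 m


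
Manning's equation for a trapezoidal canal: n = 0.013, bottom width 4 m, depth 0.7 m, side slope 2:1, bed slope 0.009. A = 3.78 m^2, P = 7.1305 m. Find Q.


R = A/P = 3.78/7.1305 = 0.530117
Q = (1/0.013) * 3.78 * 0.530117^(2/3) * 0.009^0.5

18.0683 m^3/s


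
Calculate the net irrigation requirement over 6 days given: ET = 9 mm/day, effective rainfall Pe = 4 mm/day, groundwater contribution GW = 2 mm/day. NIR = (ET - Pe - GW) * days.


Daily deficit = ET - Pe - GW = 9 - 4 - 2 = 3 mm/day
NIR = 3 * 6 = 18 mm

18.0000 mm


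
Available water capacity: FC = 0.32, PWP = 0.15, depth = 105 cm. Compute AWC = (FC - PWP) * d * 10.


AWC = (FC - PWP) * d * 10
AWC = (0.32 - 0.15) * 105 * 10
AWC = 0.1700 * 105 * 10

178.5000 mm


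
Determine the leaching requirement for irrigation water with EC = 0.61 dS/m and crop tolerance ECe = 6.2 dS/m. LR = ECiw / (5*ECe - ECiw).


LR = ECiw / (5*ECe - ECiw)
LR = 0.61 / (5*6.2 - 0.61)
LR = 0.61 / 30.3900

0.0201


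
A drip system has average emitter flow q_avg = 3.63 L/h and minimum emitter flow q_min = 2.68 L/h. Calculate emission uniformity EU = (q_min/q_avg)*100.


EU = (q_min/q_avg)*100 = (2.68/3.63)*100 = 73.8292%

73.8292 %


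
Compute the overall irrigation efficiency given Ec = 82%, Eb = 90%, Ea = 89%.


Ec = 0.82, Eb = 0.9, Ea = 0.89
E = 0.82 * 0.9 * 0.89 * 100 = 65.6820%

65.6820 %


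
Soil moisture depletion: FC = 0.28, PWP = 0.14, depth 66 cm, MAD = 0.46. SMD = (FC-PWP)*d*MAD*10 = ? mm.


SMD = (FC - PWP) * d * MAD * 10
SMD = (0.28 - 0.14) * 66 * 0.46 * 10
SMD = 0.1400 * 66 * 0.46 * 10

42.5040 mm


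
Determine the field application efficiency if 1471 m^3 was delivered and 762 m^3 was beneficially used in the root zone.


Ea = V_root / V_field * 100 = 762 / 1471 * 100 = 51.8015%

51.8015 %


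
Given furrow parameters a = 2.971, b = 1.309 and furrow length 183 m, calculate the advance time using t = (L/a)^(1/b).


t = (L/a)^(1/b)
t = (183/2.971)^(1/1.309)
t = 61.595422^(1/1.309)

23.2869 min


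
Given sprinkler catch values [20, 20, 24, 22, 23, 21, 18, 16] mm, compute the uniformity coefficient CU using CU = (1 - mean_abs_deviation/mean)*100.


mean = 20.500000 mm
MAD = 2.000000 mm
CU = (1 - 2.000000/20.500000)*100

90.2439 %


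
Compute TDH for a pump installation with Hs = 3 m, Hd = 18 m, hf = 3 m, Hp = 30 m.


TDH = Hs + Hd + hf + Hp = 3 + 18 + 3 + 30 = 54

54 m


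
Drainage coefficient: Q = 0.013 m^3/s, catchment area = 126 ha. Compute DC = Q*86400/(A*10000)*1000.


DC = Q * 86400 / (A * 10000) * 1000
DC = 0.013 * 86400 / (126 * 10000) * 1000
DC = 1123200.0000 / 1260000

0.8914 mm/day


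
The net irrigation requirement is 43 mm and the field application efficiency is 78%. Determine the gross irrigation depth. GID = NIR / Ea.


Ea = 78% = 0.78
GID = NIR / Ea = 43 / 0.78 = 55.1282 mm

55.1282 mm


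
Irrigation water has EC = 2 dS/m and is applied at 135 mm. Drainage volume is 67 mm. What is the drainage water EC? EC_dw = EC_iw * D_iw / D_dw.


EC_dw = EC_iw * D_iw / D_dw
EC_dw = 2 * 135 / 67
EC_dw = 270 / 67

4.0299 dS/m


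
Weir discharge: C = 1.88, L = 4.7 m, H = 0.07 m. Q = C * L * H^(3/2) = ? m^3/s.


Q = C * L * H^(3/2) = 1.88 * 4.7 * 0.07^1.5 = 1.88 * 4.7 * 0.018520

0.1636 m^3/s


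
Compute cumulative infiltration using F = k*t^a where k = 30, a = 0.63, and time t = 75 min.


F = k * t^a = 30 * 75^0.63
F = 30 * 15.180588

455.4176 mm


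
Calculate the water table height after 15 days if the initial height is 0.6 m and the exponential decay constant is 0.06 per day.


m = m0 * exp(-k*t)
m = 0.6 * exp(-0.06 * 15)
m = 0.6 * exp(-0.9000)

0.2439 m


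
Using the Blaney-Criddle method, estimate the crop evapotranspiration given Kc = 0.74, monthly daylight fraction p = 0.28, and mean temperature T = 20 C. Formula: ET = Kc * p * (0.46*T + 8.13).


ET = Kc * p * (0.46*T + 8.13)
ET = 0.74 * 0.28 * (0.46*20 + 8.13)
ET = 0.74 * 0.28 * 17.3300

3.5908 mm/day


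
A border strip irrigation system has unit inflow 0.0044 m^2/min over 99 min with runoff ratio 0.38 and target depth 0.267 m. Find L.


L = q*t/((1+r)*Z)
L = 0.0044*99/((1+0.38)*0.267)
L = 0.4356/0.36846

1.1822 m


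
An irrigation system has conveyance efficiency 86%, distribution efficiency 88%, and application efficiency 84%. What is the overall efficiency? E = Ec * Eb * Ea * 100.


Ec = 0.86, Eb = 0.88, Ea = 0.84
E = 0.86 * 0.88 * 0.84 * 100 = 63.5712%

63.5712 %


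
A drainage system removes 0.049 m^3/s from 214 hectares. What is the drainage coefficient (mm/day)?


DC = Q * 86400 / (A * 10000) * 1000
DC = 0.049 * 86400 / (214 * 10000) * 1000
DC = 4233600.0000 / 2140000

1.9783 mm/day


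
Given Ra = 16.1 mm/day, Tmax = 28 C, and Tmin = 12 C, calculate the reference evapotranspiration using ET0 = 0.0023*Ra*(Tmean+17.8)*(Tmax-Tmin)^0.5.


Tmean = (Tmax + Tmin)/2 = (28 + 12)/2 = 20.0
ET0 = 0.0023 * 16.1 * (20.0 + 17.8) * sqrt(28 - 12)
ET0 = 0.0023 * 16.1 * 37.8 * 4.000000

5.5989 mm/day


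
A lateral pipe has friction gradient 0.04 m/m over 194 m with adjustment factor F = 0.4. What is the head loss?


hf = J * L * F = 0.04 * 194 * 0.4 = 3.1040 m

3.1040 m


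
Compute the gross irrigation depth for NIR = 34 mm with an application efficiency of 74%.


Ea = 74% = 0.74
GID = NIR / Ea = 34 / 0.74 = 45.9459 mm

45.9459 mm


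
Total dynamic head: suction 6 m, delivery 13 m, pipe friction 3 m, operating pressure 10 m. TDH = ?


TDH = Hs + Hd + hf + Hp = 6 + 13 + 3 + 10 = 32

32 m


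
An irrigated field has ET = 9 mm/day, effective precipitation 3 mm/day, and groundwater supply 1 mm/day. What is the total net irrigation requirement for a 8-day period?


Daily deficit = ET - Pe - GW = 9 - 3 - 1 = 5 mm/day
NIR = 5 * 8 = 40 mm

40.0000 mm


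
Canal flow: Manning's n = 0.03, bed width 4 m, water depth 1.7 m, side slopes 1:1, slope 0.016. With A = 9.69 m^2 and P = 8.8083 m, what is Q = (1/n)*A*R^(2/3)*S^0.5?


R = A/P = 9.69/8.8083 = 1.100099
Q = (1/0.03) * 9.69 * 1.100099^(2/3) * 0.016^0.5

43.5395 m^3/s


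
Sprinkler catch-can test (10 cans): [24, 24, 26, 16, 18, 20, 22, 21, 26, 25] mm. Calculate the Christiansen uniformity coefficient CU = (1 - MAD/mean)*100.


mean = 22.200000 mm
MAD = 2.800000 mm
CU = (1 - 2.800000/22.200000)*100

87.3874 %


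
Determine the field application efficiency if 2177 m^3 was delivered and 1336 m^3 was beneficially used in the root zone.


Ea = V_root / V_field * 100 = 1336 / 2177 * 100 = 61.3689%

61.3689 %


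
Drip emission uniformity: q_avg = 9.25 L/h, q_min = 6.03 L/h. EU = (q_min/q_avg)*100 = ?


EU = (q_min/q_avg)*100 = (6.03/9.25)*100 = 65.1892%

65.1892 %


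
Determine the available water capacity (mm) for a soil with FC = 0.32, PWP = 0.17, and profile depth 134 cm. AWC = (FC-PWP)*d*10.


AWC = (FC - PWP) * d * 10
AWC = (0.32 - 0.17) * 134 * 10
AWC = 0.1500 * 134 * 10

201.0000 mm


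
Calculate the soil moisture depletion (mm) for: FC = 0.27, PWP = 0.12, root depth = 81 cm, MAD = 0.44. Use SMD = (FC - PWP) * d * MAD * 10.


SMD = (FC - PWP) * d * MAD * 10
SMD = (0.27 - 0.12) * 81 * 0.44 * 10
SMD = 0.1500 * 81 * 0.44 * 10

53.4600 mm


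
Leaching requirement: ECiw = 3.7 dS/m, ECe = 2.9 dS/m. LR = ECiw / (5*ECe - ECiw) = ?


LR = ECiw / (5*ECe - ECiw)
LR = 3.7 / (5*2.9 - 3.7)
LR = 3.7 / 10.8000

0.3426


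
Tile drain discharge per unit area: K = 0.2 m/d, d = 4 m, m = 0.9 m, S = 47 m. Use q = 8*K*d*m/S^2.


q = 8*K*d*m/S^2
q = 8*0.2*4*0.9/47^2
q = 5.7600 / 2209

0.0026 m/d


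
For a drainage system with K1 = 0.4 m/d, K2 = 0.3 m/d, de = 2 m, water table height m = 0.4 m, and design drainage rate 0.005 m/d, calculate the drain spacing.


S^2 = 8*K2*de*m/q + 4*K1*m^2/q
S^2 = 8*0.3*2*0.4/0.005 + 4*0.4*0.4^2/0.005
S = sqrt(435.2000)

20.8614 m


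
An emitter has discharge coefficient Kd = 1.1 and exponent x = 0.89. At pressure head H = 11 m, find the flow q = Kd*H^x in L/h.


q = Kd * H^x = 1.1 * 11^0.89 = 1.1 * 8.449665

9.2946 L/h


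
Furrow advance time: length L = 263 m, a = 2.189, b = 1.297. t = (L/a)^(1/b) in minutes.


t = (L/a)^(1/b)
t = (263/2.189)^(1/1.297)
t = 120.146185^(1/1.297)

40.1307 min


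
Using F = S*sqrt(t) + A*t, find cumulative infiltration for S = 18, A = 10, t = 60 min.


F = S*sqrt(t) + A*t
F = 18*sqrt(60) + 10*60
F = 18*7.745967 + 600

739.4274 mm


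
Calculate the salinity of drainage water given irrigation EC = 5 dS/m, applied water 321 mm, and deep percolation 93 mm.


EC_dw = EC_iw * D_iw / D_dw
EC_dw = 5 * 321 / 93
EC_dw = 1605 / 93

17.2581 dS/m


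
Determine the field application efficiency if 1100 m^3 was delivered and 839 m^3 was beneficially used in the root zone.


Ea = V_root / V_field * 100 = 839 / 1100 * 100 = 76.2727%

76.2727 %


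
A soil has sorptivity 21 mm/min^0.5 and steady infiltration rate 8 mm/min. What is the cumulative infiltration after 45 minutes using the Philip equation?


F = S*sqrt(t) + A*t
F = 21*sqrt(45) + 8*45
F = 21*6.708204 + 360

500.8723 mm


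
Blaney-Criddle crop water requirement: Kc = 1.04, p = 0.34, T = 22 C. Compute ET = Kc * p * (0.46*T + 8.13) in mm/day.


ET = Kc * p * (0.46*T + 8.13)
ET = 1.04 * 0.34 * (0.46*22 + 8.13)
ET = 1.04 * 0.34 * 18.2500

6.4532 mm/day


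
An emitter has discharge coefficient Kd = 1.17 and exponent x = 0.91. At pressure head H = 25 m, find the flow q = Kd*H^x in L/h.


q = Kd * H^x = 1.17 * 25^0.91 = 1.17 * 18.712224

21.8933 L/h


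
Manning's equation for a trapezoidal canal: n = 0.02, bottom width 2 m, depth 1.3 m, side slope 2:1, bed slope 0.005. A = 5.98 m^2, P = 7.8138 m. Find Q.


R = A/P = 5.98/7.8138 = 0.765313
Q = (1/0.02) * 5.98 * 0.765313^(2/3) * 0.005^0.5

17.6895 m^3/s


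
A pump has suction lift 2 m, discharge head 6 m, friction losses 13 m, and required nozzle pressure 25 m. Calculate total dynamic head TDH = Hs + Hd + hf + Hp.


TDH = Hs + Hd + hf + Hp = 2 + 6 + 13 + 25 = 46

46 m


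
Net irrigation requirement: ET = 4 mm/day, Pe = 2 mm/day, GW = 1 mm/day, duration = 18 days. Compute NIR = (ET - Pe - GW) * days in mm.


Daily deficit = ET - Pe - GW = 4 - 2 - 1 = 1 mm/day
NIR = 1 * 18 = 18 mm

18.0000 mm


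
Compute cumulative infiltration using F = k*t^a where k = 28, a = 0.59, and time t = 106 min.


F = k * t^a = 28 * 106^0.59
F = 28 * 15.665002

438.6201 mm


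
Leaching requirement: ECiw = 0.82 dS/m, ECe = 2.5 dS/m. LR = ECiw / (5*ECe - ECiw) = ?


LR = ECiw / (5*ECe - ECiw)
LR = 0.82 / (5*2.5 - 0.82)
LR = 0.82 / 11.6800

0.0702


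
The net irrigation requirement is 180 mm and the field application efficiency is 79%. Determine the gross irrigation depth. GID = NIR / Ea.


Ea = 79% = 0.79
GID = NIR / Ea = 180 / 0.79 = 227.8481 mm

227.8481 mm


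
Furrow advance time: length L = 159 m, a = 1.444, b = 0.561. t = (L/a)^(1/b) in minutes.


t = (L/a)^(1/b)
t = (159/1.444)^(1/0.561)
t = 110.110803^(1/0.561)

4361.3962 min


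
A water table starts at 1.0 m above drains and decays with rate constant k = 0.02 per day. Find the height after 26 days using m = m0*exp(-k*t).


m = m0 * exp(-k*t)
m = 1.0 * exp(-0.02 * 26)
m = 1.0 * exp(-0.5200)

0.5945 m


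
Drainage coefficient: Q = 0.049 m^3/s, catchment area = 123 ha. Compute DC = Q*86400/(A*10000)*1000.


DC = Q * 86400 / (A * 10000) * 1000
DC = 0.049 * 86400 / (123 * 10000) * 1000
DC = 4233600.0000 / 1230000

3.4420 mm/day


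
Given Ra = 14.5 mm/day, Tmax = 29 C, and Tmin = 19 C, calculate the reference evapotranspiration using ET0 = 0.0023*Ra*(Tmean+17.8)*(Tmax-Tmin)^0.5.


Tmean = (Tmax + Tmin)/2 = (29 + 19)/2 = 24.0
ET0 = 0.0023 * 14.5 * (24.0 + 17.8) * sqrt(29 - 19)
ET0 = 0.0023 * 14.5 * 41.8 * 3.162278

4.4083 mm/day


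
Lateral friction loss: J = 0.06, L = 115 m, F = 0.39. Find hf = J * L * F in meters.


hf = J * L * F = 0.06 * 115 * 0.39 = 2.6910 m

2.6910 m


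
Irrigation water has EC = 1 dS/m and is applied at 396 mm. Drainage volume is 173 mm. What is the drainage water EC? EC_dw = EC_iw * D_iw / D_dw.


EC_dw = EC_iw * D_iw / D_dw
EC_dw = 1 * 396 / 173
EC_dw = 396 / 173

2.2890 dS/m


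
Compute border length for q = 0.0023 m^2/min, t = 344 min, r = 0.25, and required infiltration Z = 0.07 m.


L = q*t/((1+r)*Z)
L = 0.0023*344/((1+0.25)*0.07)
L = 0.7912/0.0875

9.0423 m


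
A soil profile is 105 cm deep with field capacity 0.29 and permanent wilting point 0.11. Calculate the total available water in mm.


AWC = (FC - PWP) * d * 10
AWC = (0.29 - 0.11) * 105 * 10
AWC = 0.1800 * 105 * 10

189.0000 mm


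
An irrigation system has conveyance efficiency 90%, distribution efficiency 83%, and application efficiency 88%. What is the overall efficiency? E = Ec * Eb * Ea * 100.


Ec = 0.9, Eb = 0.83, Ea = 0.88
E = 0.9 * 0.83 * 0.88 * 100 = 65.7360%

65.7360 %


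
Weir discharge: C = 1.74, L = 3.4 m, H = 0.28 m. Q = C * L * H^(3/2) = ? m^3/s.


Q = C * L * H^(3/2) = 1.74 * 3.4 * 0.28^1.5 = 1.74 * 3.4 * 0.148162

0.8765 m^3/s


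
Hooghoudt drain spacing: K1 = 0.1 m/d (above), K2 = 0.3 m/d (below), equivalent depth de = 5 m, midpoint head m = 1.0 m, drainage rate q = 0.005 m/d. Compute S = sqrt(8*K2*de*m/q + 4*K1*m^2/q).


S^2 = 8*K2*de*m/q + 4*K1*m^2/q
S^2 = 8*0.3*5*1.0/0.005 + 4*0.1*1.0^2/0.005
S = sqrt(2480.0000)

49.7996 m


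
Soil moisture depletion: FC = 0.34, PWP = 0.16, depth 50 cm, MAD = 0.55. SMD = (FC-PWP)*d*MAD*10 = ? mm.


SMD = (FC - PWP) * d * MAD * 10
SMD = (0.34 - 0.16) * 50 * 0.55 * 10
SMD = 0.1800 * 50 * 0.55 * 10

49.5000 mm


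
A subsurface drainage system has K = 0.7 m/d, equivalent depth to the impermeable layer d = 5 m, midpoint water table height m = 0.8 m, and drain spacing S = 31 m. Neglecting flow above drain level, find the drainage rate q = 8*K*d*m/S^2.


q = 8*K*d*m/S^2
q = 8*0.7*5*0.8/31^2
q = 22.4000 / 961

0.0233 m/d


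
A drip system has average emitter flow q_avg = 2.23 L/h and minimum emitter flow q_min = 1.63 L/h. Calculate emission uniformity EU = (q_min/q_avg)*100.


EU = (q_min/q_avg)*100 = (1.63/2.23)*100 = 73.0942%

73.0942 %


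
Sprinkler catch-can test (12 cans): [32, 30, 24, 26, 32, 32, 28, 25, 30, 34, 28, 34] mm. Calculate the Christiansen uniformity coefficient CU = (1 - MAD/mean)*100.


mean = 29.583333 mm
MAD = 2.819444 mm
CU = (1 - 2.819444/29.583333)*100

90.4695 %


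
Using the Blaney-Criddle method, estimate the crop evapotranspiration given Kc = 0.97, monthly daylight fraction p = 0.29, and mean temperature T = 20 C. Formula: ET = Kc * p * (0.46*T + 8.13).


ET = Kc * p * (0.46*T + 8.13)
ET = 0.97 * 0.29 * (0.46*20 + 8.13)
ET = 0.97 * 0.29 * 17.3300

4.8749 mm/day


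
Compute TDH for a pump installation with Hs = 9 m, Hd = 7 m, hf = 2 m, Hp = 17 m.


TDH = Hs + Hd + hf + Hp = 9 + 7 + 2 + 17 = 35

35 m


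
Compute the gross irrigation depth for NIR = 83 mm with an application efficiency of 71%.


Ea = 71% = 0.71
GID = NIR / Ea = 83 / 0.71 = 116.9014 mm

116.9014 mm


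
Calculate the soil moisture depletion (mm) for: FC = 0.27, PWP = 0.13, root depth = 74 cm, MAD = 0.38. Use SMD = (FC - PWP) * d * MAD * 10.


SMD = (FC - PWP) * d * MAD * 10
SMD = (0.27 - 0.13) * 74 * 0.38 * 10
SMD = 0.1400 * 74 * 0.38 * 10

39.3680 mm


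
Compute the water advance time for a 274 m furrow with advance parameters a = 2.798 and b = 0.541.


t = (L/a)^(1/b)
t = (274/2.798)^(1/0.541)
t = 97.927091^(1/0.541)

4786.7665 min


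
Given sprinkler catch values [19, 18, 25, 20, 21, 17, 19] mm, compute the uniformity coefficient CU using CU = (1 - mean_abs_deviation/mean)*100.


mean = 19.857143 mm
MAD = 1.836735 mm
CU = (1 - 1.836735/19.857143)*100

90.7503 %


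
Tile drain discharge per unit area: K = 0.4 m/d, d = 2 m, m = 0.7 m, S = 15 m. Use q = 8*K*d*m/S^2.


q = 8*K*d*m/S^2
q = 8*0.4*2*0.7/15^2
q = 4.4800 / 225

0.0199 m/d


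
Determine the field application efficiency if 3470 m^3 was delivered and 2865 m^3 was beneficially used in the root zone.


Ea = V_root / V_field * 100 = 2865 / 3470 * 100 = 82.5648%

82.5648 %


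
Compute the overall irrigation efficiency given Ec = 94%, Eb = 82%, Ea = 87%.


Ec = 0.94, Eb = 0.82, Ea = 0.87
E = 0.94 * 0.82 * 0.87 * 100 = 67.0596%

67.0596 %


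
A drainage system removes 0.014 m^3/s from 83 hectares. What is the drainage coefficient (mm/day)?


DC = Q * 86400 / (A * 10000) * 1000
DC = 0.014 * 86400 / (83 * 10000) * 1000
DC = 1209600.0000 / 830000

1.4573 mm/day


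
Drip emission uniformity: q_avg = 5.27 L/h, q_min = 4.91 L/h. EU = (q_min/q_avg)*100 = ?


EU = (q_min/q_avg)*100 = (4.91/5.27)*100 = 93.1689%

93.1689 %


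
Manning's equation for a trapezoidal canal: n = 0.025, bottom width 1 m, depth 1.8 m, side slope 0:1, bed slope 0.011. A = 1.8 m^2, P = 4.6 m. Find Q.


R = A/P = 1.8/4.6 = 0.391304
Q = (1/0.025) * 1.8 * 0.391304^(2/3) * 0.011^0.5

4.0399 m^3/s


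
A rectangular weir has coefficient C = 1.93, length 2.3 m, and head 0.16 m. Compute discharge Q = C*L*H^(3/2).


Q = C * L * H^(3/2) = 1.93 * 2.3 * 0.16^1.5 = 1.93 * 2.3 * 0.064000

0.2841 m^3/s


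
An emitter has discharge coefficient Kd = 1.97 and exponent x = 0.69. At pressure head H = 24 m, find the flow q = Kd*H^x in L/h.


q = Kd * H^x = 1.97 * 24^0.69 = 1.97 * 8.960779

17.6527 L/h


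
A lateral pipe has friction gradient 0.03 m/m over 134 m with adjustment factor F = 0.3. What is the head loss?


hf = J * L * F = 0.03 * 134 * 0.3 = 1.2060 m

1.2060 m


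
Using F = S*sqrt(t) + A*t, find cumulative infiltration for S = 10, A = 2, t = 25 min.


F = S*sqrt(t) + A*t
F = 10*sqrt(25) + 2*25
F = 10*5.000000 + 50

100.0000 mm


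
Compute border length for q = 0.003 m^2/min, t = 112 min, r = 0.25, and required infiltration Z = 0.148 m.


L = q*t/((1+r)*Z)
L = 0.003*112/((1+0.25)*0.148)
L = 0.336/0.185

1.8162 m


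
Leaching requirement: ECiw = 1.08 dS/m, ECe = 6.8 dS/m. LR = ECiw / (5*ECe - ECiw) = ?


LR = ECiw / (5*ECe - ECiw)
LR = 1.08 / (5*6.8 - 1.08)
LR = 1.08 / 32.9200

0.0328


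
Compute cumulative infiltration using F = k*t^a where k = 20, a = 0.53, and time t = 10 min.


F = k * t^a = 20 * 10^0.53
F = 20 * 3.388442

67.7688 mm


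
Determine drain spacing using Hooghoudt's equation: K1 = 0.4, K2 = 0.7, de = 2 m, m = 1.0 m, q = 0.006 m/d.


S^2 = 8*K2*de*m/q + 4*K1*m^2/q
S^2 = 8*0.7*2*1.0/0.006 + 4*0.4*1.0^2/0.006
S = sqrt(2133.3333)

46.1880 m


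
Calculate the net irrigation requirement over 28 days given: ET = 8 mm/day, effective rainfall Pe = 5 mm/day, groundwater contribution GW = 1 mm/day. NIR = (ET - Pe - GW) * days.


Daily deficit = ET - Pe - GW = 8 - 5 - 1 = 2 mm/day
NIR = 2 * 28 = 56 mm

56.0000 mm


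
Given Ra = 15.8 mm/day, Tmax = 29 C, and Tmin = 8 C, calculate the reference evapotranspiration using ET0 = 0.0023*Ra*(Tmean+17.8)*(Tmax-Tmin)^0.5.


Tmean = (Tmax + Tmin)/2 = (29 + 8)/2 = 18.5
ET0 = 0.0023 * 15.8 * (18.5 + 17.8) * sqrt(29 - 8)
ET0 = 0.0023 * 15.8 * 36.3 * 4.582576

6.0451 mm/day


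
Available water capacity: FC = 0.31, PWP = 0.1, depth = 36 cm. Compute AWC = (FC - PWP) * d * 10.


AWC = (FC - PWP) * d * 10
AWC = (0.31 - 0.1) * 36 * 10
AWC = 0.2100 * 36 * 10

75.6000 mm


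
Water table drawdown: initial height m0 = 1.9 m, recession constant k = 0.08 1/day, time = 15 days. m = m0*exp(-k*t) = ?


m = m0 * exp(-k*t)
m = 1.9 * exp(-0.08 * 15)
m = 1.9 * exp(-1.2000)

0.5723 m


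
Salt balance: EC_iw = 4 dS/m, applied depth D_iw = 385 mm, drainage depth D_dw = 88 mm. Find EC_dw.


EC_dw = EC_iw * D_iw / D_dw
EC_dw = 4 * 385 / 88
EC_dw = 1540 / 88

17.5000 dS/m


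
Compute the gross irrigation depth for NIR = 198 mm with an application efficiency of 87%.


Ea = 87% = 0.87
GID = NIR / Ea = 198 / 0.87 = 227.5862 mm

227.5862 mm


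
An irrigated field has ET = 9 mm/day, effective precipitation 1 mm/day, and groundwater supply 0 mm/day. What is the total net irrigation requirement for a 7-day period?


Daily deficit = ET - Pe - GW = 9 - 1 - 0 = 8 mm/day
NIR = 8 * 7 = 56 mm

56.0000 mm


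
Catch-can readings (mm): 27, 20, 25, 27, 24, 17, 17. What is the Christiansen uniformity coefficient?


mean = 22.428571 mm
MAD = 3.795918 mm
CU = (1 - 3.795918/22.428571)*100

83.0755 %


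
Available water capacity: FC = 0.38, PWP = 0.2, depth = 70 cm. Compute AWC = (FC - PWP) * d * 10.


AWC = (FC - PWP) * d * 10
AWC = (0.38 - 0.2) * 70 * 10
AWC = 0.1800 * 70 * 10

126.0000 mm


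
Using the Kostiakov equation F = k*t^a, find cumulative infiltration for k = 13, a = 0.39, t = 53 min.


F = k * t^a = 13 * 53^0.39
F = 13 * 4.704003

61.1520 mm


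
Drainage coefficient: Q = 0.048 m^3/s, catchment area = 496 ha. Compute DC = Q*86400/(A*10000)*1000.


DC = Q * 86400 / (A * 10000) * 1000
DC = 0.048 * 86400 / (496 * 10000) * 1000
DC = 4147200.0000 / 4960000

0.8361 mm/day


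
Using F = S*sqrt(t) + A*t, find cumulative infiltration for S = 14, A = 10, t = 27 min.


F = S*sqrt(t) + A*t
F = 14*sqrt(27) + 10*27
F = 14*5.196152 + 270

342.7461 mm


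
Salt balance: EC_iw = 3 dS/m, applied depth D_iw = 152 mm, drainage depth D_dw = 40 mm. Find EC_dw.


EC_dw = EC_iw * D_iw / D_dw
EC_dw = 3 * 152 / 40
EC_dw = 456 / 40

11.4000 dS/m


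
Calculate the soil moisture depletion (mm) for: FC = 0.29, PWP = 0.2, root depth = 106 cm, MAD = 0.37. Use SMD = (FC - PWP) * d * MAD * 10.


SMD = (FC - PWP) * d * MAD * 10
SMD = (0.29 - 0.2) * 106 * 0.37 * 10
SMD = 0.0900 * 106 * 0.37 * 10

35.2980 mm


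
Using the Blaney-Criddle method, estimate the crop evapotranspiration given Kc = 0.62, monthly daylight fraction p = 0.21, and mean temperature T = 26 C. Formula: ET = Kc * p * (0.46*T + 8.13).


ET = Kc * p * (0.46*T + 8.13)
ET = 0.62 * 0.21 * (0.46*26 + 8.13)
ET = 0.62 * 0.21 * 20.0900

2.6157 mm/day


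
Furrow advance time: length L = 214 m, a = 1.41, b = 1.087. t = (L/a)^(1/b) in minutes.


t = (L/a)^(1/b)
t = (214/1.41)^(1/1.087)
t = 151.773050^(1/1.087)

101.5357 min


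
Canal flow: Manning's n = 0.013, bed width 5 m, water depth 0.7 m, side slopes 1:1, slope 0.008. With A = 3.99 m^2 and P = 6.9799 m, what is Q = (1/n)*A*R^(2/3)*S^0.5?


R = A/P = 3.99/6.9799 = 0.571641
Q = (1/0.013) * 3.99 * 0.571641^(2/3) * 0.008^0.5

18.9085 m^3/s


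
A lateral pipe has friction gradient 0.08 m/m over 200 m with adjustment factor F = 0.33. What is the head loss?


hf = J * L * F = 0.08 * 200 * 0.33 = 5.2800 m

5.2800 m


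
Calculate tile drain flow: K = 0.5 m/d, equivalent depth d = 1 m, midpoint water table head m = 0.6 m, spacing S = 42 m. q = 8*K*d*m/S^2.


q = 8*K*d*m/S^2
q = 8*0.5*1*0.6/42^2
q = 2.4000 / 1764

0.0014 m/d


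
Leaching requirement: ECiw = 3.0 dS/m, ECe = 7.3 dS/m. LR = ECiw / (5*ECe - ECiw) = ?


LR = ECiw / (5*ECe - ECiw)
LR = 3.0 / (5*7.3 - 3.0)
LR = 3.0 / 33.5000

0.0896


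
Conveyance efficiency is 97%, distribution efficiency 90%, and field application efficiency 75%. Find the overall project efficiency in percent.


Ec = 0.97, Eb = 0.9, Ea = 0.75
E = 0.97 * 0.9 * 0.75 * 100 = 65.4750%

65.4750 %


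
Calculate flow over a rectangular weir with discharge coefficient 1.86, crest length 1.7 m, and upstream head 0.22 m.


Q = C * L * H^(3/2) = 1.86 * 1.7 * 0.22^1.5 = 1.86 * 1.7 * 0.103189

0.3263 m^3/s


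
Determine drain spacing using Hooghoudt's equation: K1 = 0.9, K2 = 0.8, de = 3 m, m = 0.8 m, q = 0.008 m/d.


S^2 = 8*K2*de*m/q + 4*K1*m^2/q
S^2 = 8*0.8*3*0.8/0.008 + 4*0.9*0.8^2/0.008
S = sqrt(2208.0000)

46.9894 m


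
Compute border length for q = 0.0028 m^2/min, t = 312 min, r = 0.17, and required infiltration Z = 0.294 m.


L = q*t/((1+r)*Z)
L = 0.0028*312/((1+0.17)*0.294)
L = 0.8736/0.34398

2.5397 m


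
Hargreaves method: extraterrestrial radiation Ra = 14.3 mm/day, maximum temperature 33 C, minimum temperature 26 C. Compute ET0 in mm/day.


Tmean = (Tmax + Tmin)/2 = (33 + 26)/2 = 29.5
ET0 = 0.0023 * 14.3 * (29.5 + 17.8) * sqrt(33 - 26)
ET0 = 0.0023 * 14.3 * 47.3 * 2.645751

4.1160 mm/day


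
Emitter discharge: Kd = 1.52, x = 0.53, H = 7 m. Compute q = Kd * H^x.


q = Kd * H^x = 1.52 * 7^0.53 = 1.52 * 2.804800

4.2633 L/h


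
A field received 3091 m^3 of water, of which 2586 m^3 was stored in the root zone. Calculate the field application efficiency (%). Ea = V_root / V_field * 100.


Ea = V_root / V_field * 100 = 2586 / 3091 * 100 = 83.6622%

83.6622 %


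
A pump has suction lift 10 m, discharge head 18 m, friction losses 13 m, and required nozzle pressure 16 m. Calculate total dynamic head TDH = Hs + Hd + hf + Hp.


TDH = Hs + Hd + hf + Hp = 10 + 18 + 13 + 16 = 57

57 m


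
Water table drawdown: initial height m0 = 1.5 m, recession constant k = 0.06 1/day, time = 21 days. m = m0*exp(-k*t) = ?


m = m0 * exp(-k*t)
m = 1.5 * exp(-0.06 * 21)
m = 1.5 * exp(-1.2600)

0.4255 m


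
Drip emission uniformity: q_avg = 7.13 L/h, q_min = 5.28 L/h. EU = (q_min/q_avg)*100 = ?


EU = (q_min/q_avg)*100 = (5.28/7.13)*100 = 74.0533%

74.0533 %


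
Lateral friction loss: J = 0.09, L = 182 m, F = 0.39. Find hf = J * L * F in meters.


hf = J * L * F = 0.09 * 182 * 0.39 = 6.3882 m

6.3882 m


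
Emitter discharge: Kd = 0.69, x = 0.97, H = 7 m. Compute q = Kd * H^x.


q = Kd * H^x = 0.69 * 7^0.97 = 0.69 * 6.603058

4.5561 L/h


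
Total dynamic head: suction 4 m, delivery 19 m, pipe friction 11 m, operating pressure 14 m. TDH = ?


TDH = Hs + Hd + hf + Hp = 4 + 19 + 11 + 14 = 48

48 m


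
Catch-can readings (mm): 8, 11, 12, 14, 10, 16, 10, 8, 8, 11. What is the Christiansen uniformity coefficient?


mean = 10.800000 mm
MAD = 2.000000 mm
CU = (1 - 2.000000/10.800000)*100

81.4815 %


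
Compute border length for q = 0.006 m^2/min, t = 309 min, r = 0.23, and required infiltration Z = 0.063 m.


L = q*t/((1+r)*Z)
L = 0.006*309/((1+0.23)*0.063)
L = 1.854/0.07749

23.9257 m


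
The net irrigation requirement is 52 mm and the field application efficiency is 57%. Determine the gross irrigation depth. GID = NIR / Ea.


Ea = 57% = 0.57
GID = NIR / Ea = 52 / 0.57 = 91.2281 mm

91.2281 mm


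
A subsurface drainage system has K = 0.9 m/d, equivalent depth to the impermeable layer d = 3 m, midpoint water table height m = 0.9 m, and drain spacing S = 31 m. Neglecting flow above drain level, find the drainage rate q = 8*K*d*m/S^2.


q = 8*K*d*m/S^2
q = 8*0.9*3*0.9/31^2
q = 19.4400 / 961

0.0202 m/d


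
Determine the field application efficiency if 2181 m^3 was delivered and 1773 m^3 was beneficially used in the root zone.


Ea = V_root / V_field * 100 = 1773 / 2181 * 100 = 81.2930%

81.2930 %


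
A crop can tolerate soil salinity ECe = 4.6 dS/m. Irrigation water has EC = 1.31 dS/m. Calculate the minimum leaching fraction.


LR = ECiw / (5*ECe - ECiw)
LR = 1.31 / (5*4.6 - 1.31)
LR = 1.31 / 21.6900

0.0604


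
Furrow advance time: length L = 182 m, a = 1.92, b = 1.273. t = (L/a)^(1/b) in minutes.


t = (L/a)^(1/b)
t = (182/1.92)^(1/1.273)
t = 94.791667^(1/1.273)

35.7144 min


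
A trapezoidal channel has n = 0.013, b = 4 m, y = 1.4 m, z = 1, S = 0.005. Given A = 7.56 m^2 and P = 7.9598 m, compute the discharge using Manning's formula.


R = A/P = 7.56/7.9598 = 0.949773
Q = (1/0.013) * 7.56 * 0.949773^(2/3) * 0.005^0.5

39.7323 m^3/s


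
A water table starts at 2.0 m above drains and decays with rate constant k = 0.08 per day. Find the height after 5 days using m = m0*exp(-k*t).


m = m0 * exp(-k*t)
m = 2.0 * exp(-0.08 * 5)
m = 2.0 * exp(-0.4000)

1.3406 m


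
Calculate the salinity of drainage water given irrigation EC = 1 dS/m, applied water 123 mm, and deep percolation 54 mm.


EC_dw = EC_iw * D_iw / D_dw
EC_dw = 1 * 123 / 54
EC_dw = 123 / 54

2.2778 dS/m


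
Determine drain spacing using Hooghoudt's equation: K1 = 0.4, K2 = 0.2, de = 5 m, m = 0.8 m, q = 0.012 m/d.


S^2 = 8*K2*de*m/q + 4*K1*m^2/q
S^2 = 8*0.2*5*0.8/0.012 + 4*0.4*0.8^2/0.012
S = sqrt(618.6667)

24.8730 m


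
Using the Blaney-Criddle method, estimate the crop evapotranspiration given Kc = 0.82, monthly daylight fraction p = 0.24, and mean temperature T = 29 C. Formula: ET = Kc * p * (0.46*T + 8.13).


ET = Kc * p * (0.46*T + 8.13)
ET = 0.82 * 0.24 * (0.46*29 + 8.13)
ET = 0.82 * 0.24 * 21.4700

4.2253 mm/day


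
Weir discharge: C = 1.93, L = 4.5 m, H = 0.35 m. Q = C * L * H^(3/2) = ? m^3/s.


Q = C * L * H^(3/2) = 1.93 * 4.5 * 0.35^1.5 = 1.93 * 4.5 * 0.207063

1.7983 m^3/s


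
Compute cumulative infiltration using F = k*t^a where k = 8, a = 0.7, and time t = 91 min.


F = k * t^a = 8 * 91^0.7
F = 8 * 23.514133

188.1131 mm


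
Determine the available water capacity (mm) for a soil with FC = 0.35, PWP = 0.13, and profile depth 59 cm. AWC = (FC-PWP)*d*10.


AWC = (FC - PWP) * d * 10
AWC = (0.35 - 0.13) * 59 * 10
AWC = 0.2200 * 59 * 10

129.8000 mm


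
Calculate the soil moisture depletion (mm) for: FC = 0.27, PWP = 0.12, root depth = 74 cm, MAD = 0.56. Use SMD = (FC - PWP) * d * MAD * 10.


SMD = (FC - PWP) * d * MAD * 10
SMD = (0.27 - 0.12) * 74 * 0.56 * 10
SMD = 0.1500 * 74 * 0.56 * 10

62.1600 mm


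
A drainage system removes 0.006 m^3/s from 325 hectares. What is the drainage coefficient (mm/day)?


DC = Q * 86400 / (A * 10000) * 1000
DC = 0.006 * 86400 / (325 * 10000) * 1000
DC = 518400.0000 / 3250000

0.1595 mm/day


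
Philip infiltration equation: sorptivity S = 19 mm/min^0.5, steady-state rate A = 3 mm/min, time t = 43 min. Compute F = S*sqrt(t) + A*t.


F = S*sqrt(t) + A*t
F = 19*sqrt(43) + 3*43
F = 19*6.557439 + 129

253.5913 mm


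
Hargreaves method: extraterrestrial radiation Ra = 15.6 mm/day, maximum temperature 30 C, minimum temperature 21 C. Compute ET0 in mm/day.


Tmean = (Tmax + Tmin)/2 = (30 + 21)/2 = 25.5
ET0 = 0.0023 * 15.6 * (25.5 + 17.8) * sqrt(30 - 21)
ET0 = 0.0023 * 15.6 * 43.3 * 3.000000

4.6608 mm/day


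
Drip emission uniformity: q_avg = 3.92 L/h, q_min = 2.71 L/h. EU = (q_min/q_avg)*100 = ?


EU = (q_min/q_avg)*100 = (2.71/3.92)*100 = 69.1327%

69.1327 %


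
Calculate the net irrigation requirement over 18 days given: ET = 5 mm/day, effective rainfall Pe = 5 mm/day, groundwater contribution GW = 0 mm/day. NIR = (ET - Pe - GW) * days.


Daily deficit = ET - Pe - GW = 5 - 5 - 0 = 0 mm/day
NIR = 0 * 18 = 0 mm

0 mm


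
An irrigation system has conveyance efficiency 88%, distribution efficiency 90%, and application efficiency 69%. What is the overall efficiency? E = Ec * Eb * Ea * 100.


Ec = 0.88, Eb = 0.9, Ea = 0.69
E = 0.88 * 0.9 * 0.69 * 100 = 54.6480%

54.6480 %


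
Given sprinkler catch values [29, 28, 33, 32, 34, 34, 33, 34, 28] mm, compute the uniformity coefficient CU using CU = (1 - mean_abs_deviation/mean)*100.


mean = 31.666667 mm
MAD = 2.222222 mm
CU = (1 - 2.222222/31.666667)*100

92.9825 %


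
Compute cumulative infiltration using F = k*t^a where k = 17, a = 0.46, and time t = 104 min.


F = k * t^a = 17 * 104^0.46
F = 17 * 8.469062

143.9741 mm


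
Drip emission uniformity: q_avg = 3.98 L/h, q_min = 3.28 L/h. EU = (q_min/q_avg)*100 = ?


EU = (q_min/q_avg)*100 = (3.28/3.98)*100 = 82.4121%

82.4121 %


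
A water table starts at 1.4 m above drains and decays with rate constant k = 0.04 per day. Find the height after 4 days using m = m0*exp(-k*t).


m = m0 * exp(-k*t)
m = 1.4 * exp(-0.04 * 4)
m = 1.4 * exp(-0.1600)

1.1930 m


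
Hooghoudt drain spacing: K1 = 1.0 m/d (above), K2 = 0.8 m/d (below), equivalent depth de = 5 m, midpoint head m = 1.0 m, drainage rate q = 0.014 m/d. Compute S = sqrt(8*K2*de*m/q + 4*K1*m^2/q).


S^2 = 8*K2*de*m/q + 4*K1*m^2/q
S^2 = 8*0.8*5*1.0/0.014 + 4*1.0*1.0^2/0.014
S = sqrt(2571.4286)

50.7093 m


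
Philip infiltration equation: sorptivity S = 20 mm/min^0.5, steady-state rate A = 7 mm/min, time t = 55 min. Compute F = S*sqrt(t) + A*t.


F = S*sqrt(t) + A*t
F = 20*sqrt(55) + 7*55
F = 20*7.416198 + 385

533.3240 mm


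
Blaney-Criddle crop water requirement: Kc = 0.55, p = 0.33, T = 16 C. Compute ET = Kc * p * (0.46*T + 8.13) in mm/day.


ET = Kc * p * (0.46*T + 8.13)
ET = 0.55 * 0.33 * (0.46*16 + 8.13)
ET = 0.55 * 0.33 * 15.4900

2.8114 mm/day


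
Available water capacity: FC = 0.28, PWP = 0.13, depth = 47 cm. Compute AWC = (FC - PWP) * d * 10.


AWC = (FC - PWP) * d * 10
AWC = (0.28 - 0.13) * 47 * 10
AWC = 0.1500 * 47 * 10

70.5000 mm


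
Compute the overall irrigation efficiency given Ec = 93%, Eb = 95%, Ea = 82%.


Ec = 0.93, Eb = 0.95, Ea = 0.82
E = 0.93 * 0.95 * 0.82 * 100 = 72.4470%

72.4470 %


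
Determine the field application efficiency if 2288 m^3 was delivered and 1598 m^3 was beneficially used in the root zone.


Ea = V_root / V_field * 100 = 1598 / 2288 * 100 = 69.8427%

69.8427 %


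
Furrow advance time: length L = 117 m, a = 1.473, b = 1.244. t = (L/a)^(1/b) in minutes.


t = (L/a)^(1/b)
t = (117/1.473)^(1/1.244)
t = 79.429735^(1/1.244)

33.6758 min


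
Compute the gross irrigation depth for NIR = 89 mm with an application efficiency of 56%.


Ea = 56% = 0.56
GID = NIR / Ea = 89 / 0.56 = 158.9286 mm

158.9286 mm


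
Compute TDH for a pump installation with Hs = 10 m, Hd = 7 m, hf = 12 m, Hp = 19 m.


TDH = Hs + Hd + hf + Hp = 10 + 7 + 12 + 19 = 48

48 m


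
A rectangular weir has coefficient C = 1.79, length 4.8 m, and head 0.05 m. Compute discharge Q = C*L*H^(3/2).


Q = C * L * H^(3/2) = 1.79 * 4.8 * 0.05^1.5 = 1.79 * 4.8 * 0.011180

0.0961 m^3/s


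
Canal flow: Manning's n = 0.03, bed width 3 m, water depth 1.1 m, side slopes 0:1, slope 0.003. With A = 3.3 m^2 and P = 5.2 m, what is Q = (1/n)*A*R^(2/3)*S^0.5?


R = A/P = 3.3/5.2 = 0.634615
Q = (1/0.03) * 3.3 * 0.634615^(2/3) * 0.003^0.5

4.4493 m^3/s


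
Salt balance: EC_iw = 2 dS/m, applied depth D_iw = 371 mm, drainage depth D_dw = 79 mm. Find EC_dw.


EC_dw = EC_iw * D_iw / D_dw
EC_dw = 2 * 371 / 79
EC_dw = 742 / 79

9.3924 dS/m


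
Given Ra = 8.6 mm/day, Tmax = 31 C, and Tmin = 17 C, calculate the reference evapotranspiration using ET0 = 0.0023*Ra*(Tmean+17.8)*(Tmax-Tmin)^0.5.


Tmean = (Tmax + Tmin)/2 = (31 + 17)/2 = 24.0
ET0 = 0.0023 * 8.6 * (24.0 + 17.8) * sqrt(31 - 17)
ET0 = 0.0023 * 8.6 * 41.8 * 3.741657

3.0936 mm/day


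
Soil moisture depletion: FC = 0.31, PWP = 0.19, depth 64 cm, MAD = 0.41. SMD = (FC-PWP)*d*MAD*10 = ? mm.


SMD = (FC - PWP) * d * MAD * 10
SMD = (0.31 - 0.19) * 64 * 0.41 * 10
SMD = 0.1200 * 64 * 0.41 * 10

31.4880 mm


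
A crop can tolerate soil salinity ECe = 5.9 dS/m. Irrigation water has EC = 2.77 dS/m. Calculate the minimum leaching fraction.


LR = ECiw / (5*ECe - ECiw)
LR = 2.77 / (5*5.9 - 2.77)
LR = 2.77 / 26.7300

0.1036


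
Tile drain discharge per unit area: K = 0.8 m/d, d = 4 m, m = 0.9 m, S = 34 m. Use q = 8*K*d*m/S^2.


q = 8*K*d*m/S^2
q = 8*0.8*4*0.9/34^2
q = 23.0400 / 1156

0.0199 m/d


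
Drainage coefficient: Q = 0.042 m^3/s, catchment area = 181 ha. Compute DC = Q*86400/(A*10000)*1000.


DC = Q * 86400 / (A * 10000) * 1000
DC = 0.042 * 86400 / (181 * 10000) * 1000
DC = 3628800.0000 / 1810000

2.0049 mm/day


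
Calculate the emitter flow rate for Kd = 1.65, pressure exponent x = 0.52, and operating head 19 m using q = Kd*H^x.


q = Kd * H^x = 1.65 * 19^0.52 = 1.65 * 4.623298

7.6284 L/h


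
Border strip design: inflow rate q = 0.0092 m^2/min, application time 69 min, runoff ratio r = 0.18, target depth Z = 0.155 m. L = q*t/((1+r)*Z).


L = q*t/((1+r)*Z)
L = 0.0092*69/((1+0.18)*0.155)
L = 0.6348/0.1829

3.4707 m


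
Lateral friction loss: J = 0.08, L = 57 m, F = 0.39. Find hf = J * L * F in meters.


hf = J * L * F = 0.08 * 57 * 0.39 = 1.7784 m

1.7784 m


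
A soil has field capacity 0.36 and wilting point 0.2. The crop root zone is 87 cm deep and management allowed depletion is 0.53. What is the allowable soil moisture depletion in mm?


SMD = (FC - PWP) * d * MAD * 10
SMD = (0.36 - 0.2) * 87 * 0.53 * 10
SMD = 0.1600 * 87 * 0.53 * 10

73.7760 mm


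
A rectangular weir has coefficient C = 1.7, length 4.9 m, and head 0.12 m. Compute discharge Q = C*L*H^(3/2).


Q = C * L * H^(3/2) = 1.7 * 4.9 * 0.12^1.5 = 1.7 * 4.9 * 0.041569

0.3463 m^3/s


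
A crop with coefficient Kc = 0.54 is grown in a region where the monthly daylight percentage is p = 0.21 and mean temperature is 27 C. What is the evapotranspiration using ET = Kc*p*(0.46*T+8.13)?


ET = Kc * p * (0.46*T + 8.13)
ET = 0.54 * 0.21 * (0.46*27 + 8.13)
ET = 0.54 * 0.21 * 20.5500

2.3304 mm/day


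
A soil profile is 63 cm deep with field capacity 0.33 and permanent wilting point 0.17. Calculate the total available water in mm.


AWC = (FC - PWP) * d * 10
AWC = (0.33 - 0.17) * 63 * 10
AWC = 0.1600 * 63 * 10

100.8000 mm


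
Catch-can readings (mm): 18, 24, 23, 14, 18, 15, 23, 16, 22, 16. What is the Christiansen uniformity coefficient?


mean = 18.900000 mm
MAD = 3.280000 mm
CU = (1 - 3.280000/18.900000)*100

82.6455 %


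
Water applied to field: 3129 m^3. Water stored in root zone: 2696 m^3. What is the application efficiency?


Ea = V_root / V_field * 100 = 2696 / 3129 * 100 = 86.1617%

86.1617 %


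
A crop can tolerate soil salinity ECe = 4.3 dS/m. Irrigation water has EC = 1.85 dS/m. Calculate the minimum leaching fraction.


LR = ECiw / (5*ECe - ECiw)
LR = 1.85 / (5*4.3 - 1.85)
LR = 1.85 / 19.6500

0.0941


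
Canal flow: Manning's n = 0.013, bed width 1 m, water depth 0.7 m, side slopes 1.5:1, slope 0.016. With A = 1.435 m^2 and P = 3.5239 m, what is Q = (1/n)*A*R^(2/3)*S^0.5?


R = A/P = 1.435/3.5239 = 0.407219
Q = (1/0.013) * 1.435 * 0.407219^(2/3) * 0.016^0.5

7.6710 m^3/s


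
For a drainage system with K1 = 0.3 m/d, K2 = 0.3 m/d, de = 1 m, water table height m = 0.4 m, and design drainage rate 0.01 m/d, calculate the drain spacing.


S^2 = 8*K2*de*m/q + 4*K1*m^2/q
S^2 = 8*0.3*1*0.4/0.01 + 4*0.3*0.4^2/0.01
S = sqrt(115.2000)

10.7331 m


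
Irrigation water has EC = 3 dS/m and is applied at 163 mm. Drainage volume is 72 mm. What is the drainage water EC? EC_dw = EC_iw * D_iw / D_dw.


EC_dw = EC_iw * D_iw / D_dw
EC_dw = 3 * 163 / 72
EC_dw = 489 / 72

6.7917 dS/m


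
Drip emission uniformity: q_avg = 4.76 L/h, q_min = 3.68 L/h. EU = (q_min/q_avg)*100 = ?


EU = (q_min/q_avg)*100 = (3.68/4.76)*100 = 77.3109%

77.3109 %


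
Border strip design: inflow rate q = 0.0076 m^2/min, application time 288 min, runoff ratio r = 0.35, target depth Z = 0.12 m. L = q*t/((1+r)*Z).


L = q*t/((1+r)*Z)
L = 0.0076*288/((1+0.35)*0.12)
L = 2.1888/0.162

13.5111 m


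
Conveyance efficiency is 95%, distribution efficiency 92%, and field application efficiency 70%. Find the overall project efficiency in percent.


Ec = 0.95, Eb = 0.92, Ea = 0.7
E = 0.95 * 0.92 * 0.7 * 100 = 61.1800%

61.1800 %


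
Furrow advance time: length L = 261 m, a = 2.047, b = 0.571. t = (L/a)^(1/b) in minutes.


t = (L/a)^(1/b)
t = (261/2.047)^(1/0.571)
t = 127.503664^(1/0.571)

4868.8931 min


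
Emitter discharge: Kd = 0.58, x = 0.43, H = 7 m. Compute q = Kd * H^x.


q = Kd * H^x = 0.58 * 7^0.43 = 0.58 * 2.308831

1.3391 L/h


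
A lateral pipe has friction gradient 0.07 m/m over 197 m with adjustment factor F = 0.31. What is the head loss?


hf = J * L * F = 0.07 * 197 * 0.31 = 4.2749 m

4.2749 m
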